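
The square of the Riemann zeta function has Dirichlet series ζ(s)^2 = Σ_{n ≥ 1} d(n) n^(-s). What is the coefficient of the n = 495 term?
d(495) = 12

ζ(s)^2 = (Σ 1/m^s)(Σ 1/k^s). The coefficient of 1/n^s in the product is the number of ordered pairs (m, k) with mk = n, which equals d(n). For n = 495, divisors are [1, 3, 5, 9, 11, 15, 33, 45, 55, 99, 165, 495], so d(495) = 12.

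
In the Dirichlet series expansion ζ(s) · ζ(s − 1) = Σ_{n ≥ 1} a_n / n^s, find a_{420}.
σ(420) = 1344

In the product (Σ m^0/m^s)(Σ k / k^s) = Σ (Σ_{d | n} d) / n^s, the coefficient of 1/n^s is σ(n) = Σ_{d | n} d. For n = 420, divisors are [1, 2, 3, 4, 5, 6, 7, 10, 12, 14, 15, 20, 21, 28, 30, 35, 42, 60, 70, 84, 105, 140, 210, 420]; summing: σ(420) = 1344.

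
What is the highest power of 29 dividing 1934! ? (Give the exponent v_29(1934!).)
v_29(1934!) = 68

Legendre's formula: v_p(n!) = Σ_{k ≥ 1} ⌊n / p^k⌋. For p = 29, n = 1934, the terms are:
  ⌊1934/29^1⌋ = ⌊1934/29⌋ = 66
  ⌊1934/29^2⌋ = ⌊1934/841⌋ = 2
(the next term ⌊1934/29^3⌋ = 0, terminating the sum). Summing: v_29(1934!) = 66 + 2 = 68.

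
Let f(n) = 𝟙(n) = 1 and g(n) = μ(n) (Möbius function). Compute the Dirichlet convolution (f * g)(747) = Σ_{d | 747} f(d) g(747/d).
(𝟙 * μ)(747) = 0

Divisors of 747: [1, 3, 9, 83, 249, 747]. For each d | 747:
  d = 1: 𝟙(1) · μ(747/1) = 1 · 0 = 0
  d = 3: 𝟙(3) · μ(747/3) = 1 · 1 = 1
  d = 9: 𝟙(9) · μ(747/9) = 1 · -1 = -1
  d = 83: 𝟙(83) · μ(747/83) = 1 · 0 = 0
  d = 249: 𝟙(249) · μ(747/249) = 1 · -1 = -1
  d = 747: 𝟙(747) · μ(747/747) = 1 · 1 = 1
Summing: (𝟙 * μ)(747) = 0 + 1 + -1 + 0 + -1 + 1 = 0.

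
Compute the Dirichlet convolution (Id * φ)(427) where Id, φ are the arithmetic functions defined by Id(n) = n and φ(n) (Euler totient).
(Id * φ)(427) = 1573

Divisors of 427: [1, 7, 61, 427]. For each d | 427:
  d = 1: Id(1) · φ(427/1) = 1 · 360 = 360
  d = 7: Id(7) · φ(427/7) = 7 · 60 = 420
  d = 61: Id(61) · φ(427/61) = 61 · 6 = 366
  d = 427: Id(427) · φ(427/427) = 427 · 1 = 427
Summing: (Id * φ)(427) = 360 + 420 + 366 + 427 = 1573.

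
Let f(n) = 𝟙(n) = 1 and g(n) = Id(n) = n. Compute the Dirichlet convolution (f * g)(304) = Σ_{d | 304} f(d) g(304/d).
(𝟙 * Id)(304) = 620

Divisors of 304: [1, 2, 4, 8, 16, 19, 38, 76, 152, 304]. For each d | 304:
  d = 1: 𝟙(1) · Id(304/1) = 1 · 304 = 304
  d = 2: 𝟙(2) · Id(304/2) = 1 · 152 = 152
  d = 4: 𝟙(4) · Id(304/4) = 1 · 76 = 76
  d = 8: 𝟙(8) · Id(304/8) = 1 · 38 = 38
  d = 16: 𝟙(16) · Id(304/16) = 1 · 19 = 19
  d = 19: 𝟙(19) · Id(304/19) = 1 · 16 = 16
  d = 38: 𝟙(38) · Id(304/38) = 1 · 8 = 8
  d = 76: 𝟙(76) · Id(304/76) = 1 · 4 = 4
  d = 152: 𝟙(152) · Id(304/152) = 1 · 2 = 2
  d = 304: 𝟙(304) · Id(304/304) = 1 · 1 = 1
Summing: (𝟙 * Id)(304) = 304 + 152 + 76 + 38 + 19 + 16 + 8 + 4 + 2 + 1 = 620.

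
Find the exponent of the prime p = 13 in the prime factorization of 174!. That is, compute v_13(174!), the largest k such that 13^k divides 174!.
v_13(174!) = 14

Legendre's formula: v_p(n!) = Σ_{k ≥ 1} ⌊n / p^k⌋. For p = 13, n = 174, the terms are:
  ⌊174/13^1⌋ = ⌊174/13⌋ = 13
  ⌊174/13^2⌋ = ⌊174/169⌋ = 1
(the next term ⌊174/13^3⌋ = 0, terminating the sum). Summing: v_13(174!) = 13 + 1 = 14.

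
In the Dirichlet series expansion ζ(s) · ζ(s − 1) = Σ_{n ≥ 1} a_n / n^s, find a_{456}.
σ(456) = 1200

In the product (Σ m^0/m^s)(Σ k / k^s) = Σ (Σ_{d | n} d) / n^s, the coefficient of 1/n^s is σ(n) = Σ_{d | n} d. For n = 456, divisors are [1, 2, 3, 4, 6, 8, 12, 19, 24, 38, 57, 76, 114, 152, 228, 456]; summing: σ(456) = 1200.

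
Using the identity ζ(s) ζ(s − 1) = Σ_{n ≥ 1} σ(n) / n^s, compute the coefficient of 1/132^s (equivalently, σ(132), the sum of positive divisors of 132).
σ(132) = 336

In the product (Σ m^0/m^s)(Σ k / k^s) = Σ (Σ_{d | n} d) / n^s, the coefficient of 1/n^s is σ(n) = Σ_{d | n} d. For n = 132, divisors are [1, 2, 3, 4, 6, 11, 12, 22, 33, 44, 66, 132]; summing: σ(132) = 336.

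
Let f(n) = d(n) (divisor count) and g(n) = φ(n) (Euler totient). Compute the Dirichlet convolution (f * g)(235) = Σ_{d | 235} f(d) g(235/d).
(d * φ)(235) = 288

Divisors of 235: [1, 5, 47, 235]. For each d | 235:
  d = 1: d(1) · φ(235/1) = 1 · 184 = 184
  d = 5: d(5) · φ(235/5) = 2 · 46 = 92
  d = 47: d(47) · φ(235/47) = 2 · 4 = 8
  d = 235: d(235) · φ(235/235) = 4 · 1 = 4
Summing: (d * φ)(235) = 184 + 92 + 8 + 4 = 288.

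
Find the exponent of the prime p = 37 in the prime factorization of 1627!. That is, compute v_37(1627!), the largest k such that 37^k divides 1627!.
v_37(1627!) = 44

Legendre's formula: v_p(n!) = Σ_{k ≥ 1} ⌊n / p^k⌋. For p = 37, n = 1627, the terms are:
  ⌊1627/37^1⌋ = ⌊1627/37⌋ = 43
  ⌊1627/37^2⌋ = ⌊1627/1369⌋ = 1
(the next term ⌊1627/37^3⌋ = 0, terminating the sum). Summing: v_37(1627!) = 43 + 1 = 44.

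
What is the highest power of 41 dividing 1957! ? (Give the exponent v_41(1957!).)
v_41(1957!) = 48

Legendre's formula: v_p(n!) = Σ_{k ≥ 1} ⌊n / p^k⌋. For p = 41, n = 1957, the terms are:
  ⌊1957/41^1⌋ = ⌊1957/41⌋ = 47
  ⌊1957/41^2⌋ = ⌊1957/1681⌋ = 1
(the next term ⌊1957/41^3⌋ = 0, terminating the sum). Summing: v_41(1957!) = 47 + 1 = 48.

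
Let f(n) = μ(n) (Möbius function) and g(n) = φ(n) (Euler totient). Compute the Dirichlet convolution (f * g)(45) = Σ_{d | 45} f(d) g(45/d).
(μ * φ)(45) = 12

Divisors of 45: [1, 3, 5, 9, 15, 45]. For each d | 45:
  d = 1: μ(1) · φ(45/1) = 1 · 24 = 24
  d = 3: μ(3) · φ(45/3) = -1 · 8 = -8
  d = 5: μ(5) · φ(45/5) = -1 · 6 = -6
  d = 9: μ(9) · φ(45/9) = 0 · 4 = 0
  d = 15: μ(15) · φ(45/15) = 1 · 2 = 2
  d = 45: μ(45) · φ(45/45) = 0 · 1 = 0
Summing: (μ * φ)(45) = 24 + -8 + -6 + 0 + 2 + 0 = 12.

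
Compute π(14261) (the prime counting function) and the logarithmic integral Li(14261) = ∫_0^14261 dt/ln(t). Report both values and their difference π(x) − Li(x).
π(14261) = 1675;  Li(14261) ≈ 1699.57;  π(x) − Li(x) ≈ -24.57.

Direct count of primes ≤ 14261 gives π(14261) = 1675. Numerical evaluation of the logarithmic integral gives Li(14261) ≈ 1699.57. The difference π(x) − Li(x) ≈ -24.57 is typically negative for small/moderate x (Li(x) overestimates), though Littlewood's theorem shows this sign changes infinitely often.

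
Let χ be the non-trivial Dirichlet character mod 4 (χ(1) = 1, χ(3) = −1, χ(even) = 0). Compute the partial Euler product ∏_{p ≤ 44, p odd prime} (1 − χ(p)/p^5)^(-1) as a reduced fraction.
∏ = 32740559305695385712389870979185370874149053476477367448414215/32866839245274949258617282425703153368289421339680491851218944

The odd primes p ≤ 44 are [3, 5, 7, 11, 13, 17, 19, 23, 29, 31, 37, 41, 43]. For each, χ(p) = 1 if p ≡ 1 mod 4, χ(p) = −1 if p ≡ 3 mod 4. Taking (1 − χ(p)/p^5)^(-1) = p^5/(p^5 − χ(p)): (1 − (-1)/3^5)^(-1) · (1 − (1)/5^5)^(-1) · (1 − (-1)/7^5)^(-1) · (1 − (-1)/11^5)^(-1) · (1 − (1)/13^5)^(-1) · (1 − (1)/17^5)^(-1) · (1 − (-1)/19^5)^(-1) · (1 − (-1)/23^5)^(-1) · (1 − (1)/29^5)^(-1) · (1 − (-1)/31^5)^(-1) · (1 − (1)/37^5)^(-1) · (1 − (1)/41^5)^(-1) · (1 − (-1)/43^5)^(-1) = 32740559305695385712389870979185370874149053476477367448414215/32866839245274949258617282425703153368289421339680491851218944.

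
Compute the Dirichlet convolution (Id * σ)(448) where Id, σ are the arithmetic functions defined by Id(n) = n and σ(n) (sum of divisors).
(Id * σ)(448) = 11535

Divisors of 448: [1, 2, 4, 7, 8, 14, 16, 28, 32, 56, 64, 112, 224, 448]. For each d | 448:
  d = 1: Id(1) · σ(448/1) = 1 · 1016 = 1016
  d = 2: Id(2) · σ(448/2) = 2 · 504 = 1008
  d = 4: Id(4) · σ(448/4) = 4 · 248 = 992
  d = 7: Id(7) · σ(448/7) = 7 · 127 = 889
  d = 8: Id(8) · σ(448/8) = 8 · 120 = 960
  d = 14: Id(14) · σ(448/14) = 14 · 63 = 882
  d = 16: Id(16) · σ(448/16) = 16 · 56 = 896
  d = 28: Id(28) · σ(448/28) = 28 · 31 = 868
  d = 32: Id(32) · σ(448/32) = 32 · 24 = 768
  d = 56: Id(56) · σ(448/56) = 56 · 15 = 840
  d = 64: Id(64) · σ(448/64) = 64 · 8 = 512
  d = 112: Id(112) · σ(448/112) = 112 · 7 = 784
  d = 224: Id(224) · σ(448/224) = 224 · 3 = 672
  d = 448: Id(448) · σ(448/448) = 448 · 1 = 448
Summing: (Id * σ)(448) = 1016 + 1008 + 992 + 889 + 960 + 882 + 896 + 868 + 768 + 840 + 512 + 784 + 672 + 448 = 11535.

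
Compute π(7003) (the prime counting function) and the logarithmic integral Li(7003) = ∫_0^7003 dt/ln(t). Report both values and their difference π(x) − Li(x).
π(7003) = 901;  Li(7003) ≈ 914.67;  π(x) − Li(x) ≈ -13.67.

Direct count of primes ≤ 7003 gives π(7003) = 901. Numerical evaluation of the logarithmic integral gives Li(7003) ≈ 914.67. The difference π(x) − Li(x) ≈ -13.67 is typically negative for small/moderate x (Li(x) overestimates), though Littlewood's theorem shows this sign changes infinitely often.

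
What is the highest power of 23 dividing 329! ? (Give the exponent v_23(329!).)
v_23(329!) = 14

Legendre's formula: v_p(n!) = Σ_{k ≥ 1} ⌊n / p^k⌋. For p = 23, n = 329, the terms are:
  ⌊329/23^1⌋ = ⌊329/23⌋ = 14
(the next term ⌊329/23^2⌋ = 0, terminating the sum). Summing: v_23(329!) = 14 = 14.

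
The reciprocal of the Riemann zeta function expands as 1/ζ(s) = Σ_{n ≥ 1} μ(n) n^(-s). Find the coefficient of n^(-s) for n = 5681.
μ(5681) = -1

Factor n = 5681 = 13 · 19 · 23. μ(n) = 0 if any exponent ≥ 2 (not squarefree); otherwise μ(n) = (−1)^{ω(n)} where ω(n) is the number of distinct prime factors. Applying: μ(5681) = -1.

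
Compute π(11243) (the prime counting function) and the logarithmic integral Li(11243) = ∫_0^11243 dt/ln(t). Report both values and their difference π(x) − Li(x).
π(11243) = 1359;  Li(11243) ≈ 1380.23;  π(x) − Li(x) ≈ -21.23.

Direct count of primes ≤ 11243 gives π(11243) = 1359. Numerical evaluation of the logarithmic integral gives Li(11243) ≈ 1380.23. The difference π(x) − Li(x) ≈ -21.23 is typically negative for small/moderate x (Li(x) overestimates), though Littlewood's theorem shows this sign changes infinitely often.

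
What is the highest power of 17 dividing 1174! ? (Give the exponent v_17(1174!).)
v_17(1174!) = 73

Legendre's formula: v_p(n!) = Σ_{k ≥ 1} ⌊n / p^k⌋. For p = 17, n = 1174, the terms are:
  ⌊1174/17^1⌋ = ⌊1174/17⌋ = 69
  ⌊1174/17^2⌋ = ⌊1174/289⌋ = 4
(the next term ⌊1174/17^3⌋ = 0, terminating the sum). Summing: v_17(1174!) = 69 + 4 = 73.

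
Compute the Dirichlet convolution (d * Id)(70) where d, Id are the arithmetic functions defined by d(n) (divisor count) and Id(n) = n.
(d * Id)(70) = 252

Divisors of 70: [1, 2, 5, 7, 10, 14, 35, 70]. For each d | 70:
  d = 1: d(1) · Id(70/1) = 1 · 70 = 70
  d = 2: d(2) · Id(70/2) = 2 · 35 = 70
  d = 5: d(5) · Id(70/5) = 2 · 14 = 28
  d = 7: d(7) · Id(70/7) = 2 · 10 = 20
  d = 10: d(10) · Id(70/10) = 4 · 7 = 28
  d = 14: d(14) · Id(70/14) = 4 · 5 = 20
  d = 35: d(35) · Id(70/35) = 4 · 2 = 8
  d = 70: d(70) · Id(70/70) = 8 · 1 = 8
Summing: (d * Id)(70) = 70 + 70 + 28 + 20 + 28 + 20 + 8 + 8 = 252.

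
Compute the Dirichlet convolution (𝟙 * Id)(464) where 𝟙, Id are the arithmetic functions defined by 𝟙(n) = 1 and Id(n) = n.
(𝟙 * Id)(464) = 930

Divisors of 464: [1, 2, 4, 8, 16, 29, 58, 116, 232, 464]. For each d | 464:
  d = 1: 𝟙(1) · Id(464/1) = 1 · 464 = 464
  d = 2: 𝟙(2) · Id(464/2) = 1 · 232 = 232
  d = 4: 𝟙(4) · Id(464/4) = 1 · 116 = 116
  d = 8: 𝟙(8) · Id(464/8) = 1 · 58 = 58
  d = 16: 𝟙(16) · Id(464/16) = 1 · 29 = 29
  d = 29: 𝟙(29) · Id(464/29) = 1 · 16 = 16
  d = 58: 𝟙(58) · Id(464/58) = 1 · 8 = 8
  d = 116: 𝟙(116) · Id(464/116) = 1 · 4 = 4
  d = 232: 𝟙(232) · Id(464/232) = 1 · 2 = 2
  d = 464: 𝟙(464) · Id(464/464) = 1 · 1 = 1
Summing: (𝟙 * Id)(464) = 464 + 232 + 116 + 58 + 29 + 16 + 8 + 4 + 2 + 1 = 930.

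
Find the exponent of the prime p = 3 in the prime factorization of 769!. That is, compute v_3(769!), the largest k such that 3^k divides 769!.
v_3(769!) = 382

Legendre's formula: v_p(n!) = Σ_{k ≥ 1} ⌊n / p^k⌋. For p = 3, n = 769, the terms are:
  ⌊769/3^1⌋ = ⌊769/3⌋ = 256
  ⌊769/3^2⌋ = ⌊769/9⌋ = 85
  ⌊769/3^3⌋ = ⌊769/27⌋ = 28
  ⌊769/3^4⌋ = ⌊769/81⌋ = 9
  ⌊769/3^5⌋ = ⌊769/243⌋ = 3
  ⌊769/3^6⌋ = ⌊769/729⌋ = 1
(the next term ⌊769/3^7⌋ = 0, terminating the sum). Summing: v_3(769!) = 256 + 85 + 28 + 9 + 3 + 1 = 382.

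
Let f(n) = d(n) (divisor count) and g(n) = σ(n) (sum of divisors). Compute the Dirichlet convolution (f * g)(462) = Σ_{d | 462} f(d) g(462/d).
(d * σ)(462) = 4200

Divisors of 462: [1, 2, 3, 6, 7, 11, 14, 21, 22, 33, 42, 66, 77, 154, 231, 462]. For each d | 462:
  d = 1: d(1) · σ(462/1) = 1 · 1152 = 1152
  d = 2: d(2) · σ(462/2) = 2 · 384 = 768
  d = 3: d(3) · σ(462/3) = 2 · 288 = 576
  d = 6: d(6) · σ(462/6) = 4 · 96 = 384
  d = 7: d(7) · σ(462/7) = 2 · 144 = 288
  d = 11: d(11) · σ(462/11) = 2 · 96 = 192
  d = 14: d(14) · σ(462/14) = 4 · 48 = 192
  d = 21: d(21) · σ(462/21) = 4 · 36 = 144
  d = 22: d(22) · σ(462/22) = 4 · 32 = 128
  d = 33: d(33) · σ(462/33) = 4 · 24 = 96
  d = 42: d(42) · σ(462/42) = 8 · 12 = 96
  d = 66: d(66) · σ(462/66) = 8 · 8 = 64
  d = 77: d(77) · σ(462/77) = 4 · 12 = 48
  d = 154: d(154) · σ(462/154) = 8 · 4 = 32
  d = 231: d(231) · σ(462/231) = 8 · 3 = 24
  d = 462: d(462) · σ(462/462) = 16 · 1 = 16
Summing: (d * σ)(462) = 1152 + 768 + 576 + 384 + 288 + 192 + 192 + 144 + 128 + 96 + 96 + 64 + 48 + 32 + 24 + 16 = 4200.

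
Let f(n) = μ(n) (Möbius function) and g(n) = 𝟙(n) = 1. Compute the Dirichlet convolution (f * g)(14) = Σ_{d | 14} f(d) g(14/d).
(μ * 𝟙)(14) = 0

Divisors of 14: [1, 2, 7, 14]. For each d | 14:
  d = 1: μ(1) · 𝟙(14/1) = 1 · 1 = 1
  d = 2: μ(2) · 𝟙(14/2) = -1 · 1 = -1
  d = 7: μ(7) · 𝟙(14/7) = -1 · 1 = -1
  d = 14: μ(14) · 𝟙(14/14) = 1 · 1 = 1
Summing: (μ * 𝟙)(14) = 1 + -1 + -1 + 1 = 0.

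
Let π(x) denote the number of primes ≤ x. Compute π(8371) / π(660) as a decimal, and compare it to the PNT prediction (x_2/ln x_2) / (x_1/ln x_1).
π(8371)/π(660) = 1048/120 ≈ 8.7333;  PNT prediction ≈ 9.1163.

π(660) = 120 and π(8371) = 1048, so π(8371)/π(660) ≈ 8.7333. The PNT-predicted ratio is (8371/ln(8371)) / (660/ln(660)) ≈ 9.1163. The two agree to within a few percent, as expected.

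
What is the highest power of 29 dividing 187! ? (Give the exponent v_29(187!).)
v_29(187!) = 6

Legendre's formula: v_p(n!) = Σ_{k ≥ 1} ⌊n / p^k⌋. For p = 29, n = 187, the terms are:
  ⌊187/29^1⌋ = ⌊187/29⌋ = 6
(the next term ⌊187/29^2⌋ = 0, terminating the sum). Summing: v_29(187!) = 6 = 6.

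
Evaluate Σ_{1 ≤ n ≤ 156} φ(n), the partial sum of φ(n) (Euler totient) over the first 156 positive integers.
Σ_{n ≤ 156} φ(n) = 7404

Compute φ(n) for each 1 ≤ n ≤ 156: φ(1) = 1, φ(2) = 1, φ(3) = 2, φ(4) = 2, φ(5) = 4, φ(6) = 2, φ(7) = 6, φ(8) = 4, φ(9) = 6, φ(10) = 4, φ(11) = 10, φ(12) = 4, φ(13) = 12, φ(14) = 6, φ(15) = 8, φ(16) = 8, φ(17) = 16, φ(18) = 6, φ(19) = 18, φ(20) = 8, φ(21) = 12, φ(22) = 10, φ(23) = 22, φ(24) = 8, φ(25) = 20, φ(26) = 12, φ(27) = 18, φ(28) = 12, φ(29) = 28, φ(30) = 8, φ(31) = 30, φ(32) = 16, φ(33) = 20, φ(34) = 16, φ(35) = 24, φ(36) = 12, φ(37) = 36, φ(38) = 18, φ(39) = 24, φ(40) = 16, φ(41) = 40, φ(42) = 12, φ(43) = 42, φ(44) = 20, φ(45) = 24, φ(46) = 22, φ(47) = 46, φ(48) = 16, φ(49) = 42, φ(50) = 20, φ(51) = 32, φ(52) = 24, φ(53) = 52, φ(54) = 18, φ(55) = 40, φ(56) = 24, φ(57) = 36, φ(58) = 28, φ(59) = 58, φ(60) = 16, φ(61) = 60, φ(62) = 30, φ(63) = 36, φ(64) = 32, φ(65) = 48, φ(66) = 20, φ(67) = 66, φ(68) = 32, φ(69) = 44, φ(70) = 24, φ(71) = 70, φ(72) = 24, φ(73) = 72, φ(74) = 36, φ(75) = 40, φ(76) = 36, φ(77) = 60, φ(78) = 24, φ(79) = 78, φ(80) = 32, φ(81) = 54, φ(82) = 40, φ(83) = 82, φ(84) = 24, φ(85) = 64, φ(86) = 42, φ(87) = 56, φ(88) = 40, φ(89) = 88, φ(90) = 24, φ(91) = 72, φ(92) = 44, φ(93) = 60, φ(94) = 46, φ(95) = 72, φ(96) = 32, φ(97) = 96, φ(98) = 42, φ(99) = 60, φ(100) = 40, φ(101) = 100, φ(102) = 32, φ(103) = 102, φ(104) = 48, φ(105) = 48, φ(106) = 52, φ(107) = 106, φ(108) = 36, φ(109) = 108, φ(110) = 40, φ(111) = 72, φ(112) = 48, φ(113) = 112, φ(114) = 36, φ(115) = 88, φ(116) = 56, φ(117) = 72, φ(118) = 58, φ(119) = 96, φ(120) = 32, φ(121) = 110, φ(122) = 60, φ(123) = 80, φ(124) = 60, φ(125) = 100, φ(126) = 36, φ(127) = 126, φ(128) = 64, φ(129) = 84, φ(130) = 48, φ(131) = 130, φ(132) = 40, φ(133) = 108, φ(134) = 66, φ(135) = 72, φ(136) = 64, φ(137) = 136, φ(138) = 44, φ(139) = 138, φ(140) = 48, φ(141) = 92, φ(142) = 70, φ(143) = 120, φ(144) = 48, φ(145) = 112, φ(146) = 72, φ(147) = 84, φ(148) = 72, φ(149) = 148, φ(150) = 40, φ(151) = 150, φ(152) = 72, φ(153) = 96, φ(154) = 60, φ(155) = 120, φ(156) = 48. Summing all 156 values: 7404. (Average order: Σ_{n ≤ x} φ(n) ~ (3/π²) x². For x = 156, (3/π²)·156² ≈ 7397.26.)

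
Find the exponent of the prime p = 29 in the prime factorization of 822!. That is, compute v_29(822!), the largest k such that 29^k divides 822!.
v_29(822!) = 28

Legendre's formula: v_p(n!) = Σ_{k ≥ 1} ⌊n / p^k⌋. For p = 29, n = 822, the terms are:
  ⌊822/29^1⌋ = ⌊822/29⌋ = 28
(the next term ⌊822/29^2⌋ = 0, terminating the sum). Summing: v_29(822!) = 28 = 28.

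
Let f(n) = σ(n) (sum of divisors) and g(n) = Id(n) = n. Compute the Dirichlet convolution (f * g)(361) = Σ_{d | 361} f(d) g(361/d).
(σ * Id)(361) = 1122

Divisors of 361: [1, 19, 361]. For each d | 361:
  d = 1: σ(1) · Id(361/1) = 1 · 361 = 361
  d = 19: σ(19) · Id(361/19) = 20 · 19 = 380
  d = 361: σ(361) · Id(361/361) = 381 · 1 = 381
Summing: (σ * Id)(361) = 361 + 380 + 381 = 1122.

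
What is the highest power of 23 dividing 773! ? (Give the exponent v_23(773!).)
v_23(773!) = 34

Legendre's formula: v_p(n!) = Σ_{k ≥ 1} ⌊n / p^k⌋. For p = 23, n = 773, the terms are:
  ⌊773/23^1⌋ = ⌊773/23⌋ = 33
  ⌊773/23^2⌋ = ⌊773/529⌋ = 1
(the next term ⌊773/23^3⌋ = 0, terminating the sum). Summing: v_23(773!) = 33 + 1 = 34.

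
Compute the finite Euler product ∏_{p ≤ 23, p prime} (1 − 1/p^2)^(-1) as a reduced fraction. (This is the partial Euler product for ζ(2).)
∏ = 718188003533/440301256704

The primes p ≤ 23 are [2, 3, 5, 7, 11, 13, 17, 19, 23]. For each prime, (1 − 1/p^2)^(-1) = p^2 / (p^2 − 1). The product is (1 − 1/2^2)^(-1), (1 − 1/3^2)^(-1), (1 − 1/5^2)^(-1), (1 − 1/7^2)^(-1), (1 − 1/11^2)^(-1), (1 − 1/13^2)^(-1), (1 − 1/17^2)^(-1), (1 − 1/19^2)^(-1), (1 − 1/23^2)^(-1) = ∏ p^2 / (p^2 − 1) = 718188003533/440301256704.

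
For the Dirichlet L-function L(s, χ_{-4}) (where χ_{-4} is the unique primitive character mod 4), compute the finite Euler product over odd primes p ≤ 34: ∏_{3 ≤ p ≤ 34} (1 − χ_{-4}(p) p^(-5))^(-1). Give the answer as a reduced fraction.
∏ = 52015810615424538455317584769582112629834289625/52216435813704314792391924764477903837266444288

The odd primes p ≤ 34 are [3, 5, 7, 11, 13, 17, 19, 23, 29, 31]. For each, χ(p) = 1 if p ≡ 1 mod 4, χ(p) = −1 if p ≡ 3 mod 4. Taking (1 − χ(p)/p^5)^(-1) = p^5/(p^5 − χ(p)): (1 − (-1)/3^5)^(-1) · (1 − (1)/5^5)^(-1) · (1 − (-1)/7^5)^(-1) · (1 − (-1)/11^5)^(-1) · (1 − (1)/13^5)^(-1) · (1 − (1)/17^5)^(-1) · (1 − (-1)/19^5)^(-1) · (1 − (-1)/23^5)^(-1) · (1 − (1)/29^5)^(-1) · (1 − (-1)/31^5)^(-1) = 52015810615424538455317584769582112629834289625/52216435813704314792391924764477903837266444288.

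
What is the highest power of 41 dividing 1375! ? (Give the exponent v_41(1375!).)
v_41(1375!) = 33

Legendre's formula: v_p(n!) = Σ_{k ≥ 1} ⌊n / p^k⌋. For p = 41, n = 1375, the terms are:
  ⌊1375/41^1⌋ = ⌊1375/41⌋ = 33
(the next term ⌊1375/41^2⌋ = 0, terminating the sum). Summing: v_41(1375!) = 33 = 33.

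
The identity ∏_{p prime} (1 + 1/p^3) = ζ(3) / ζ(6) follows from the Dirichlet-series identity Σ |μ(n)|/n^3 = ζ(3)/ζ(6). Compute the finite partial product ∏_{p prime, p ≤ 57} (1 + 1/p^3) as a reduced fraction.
∏ = 1193284353855226596885466673602596175872/1009953283877483663098780766542609340885

The primes p ≤ 57 are [2, 3, 5, 7, 11, 13, 17, 19, 23, 29, 31, 37, 41, 43, 47, 53]. For each, (1 + 1/p^3) = (p^3 + 1)/p^3. Multiplying these fractions over p ∈ [2, 3, 5, 7, 11, 13, 17, 19, 23, 29, 31, 37, 41, 43, 47, 53] gives 1193284353855226596885466673602596175872/1009953283877483663098780766542609340885. (In the limit P → ∞ this tends to ζ(3)/ζ(6).)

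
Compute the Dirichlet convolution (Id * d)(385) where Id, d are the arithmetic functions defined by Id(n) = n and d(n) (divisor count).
(Id * d)(385) = 819

Divisors of 385: [1, 5, 7, 11, 35, 55, 77, 385]. For each d | 385:
  d = 1: Id(1) · d(385/1) = 1 · 8 = 8
  d = 5: Id(5) · d(385/5) = 5 · 4 = 20
  d = 7: Id(7) · d(385/7) = 7 · 4 = 28
  d = 11: Id(11) · d(385/11) = 11 · 4 = 44
  d = 35: Id(35) · d(385/35) = 35 · 2 = 70
  d = 55: Id(55) · d(385/55) = 55 · 2 = 110
  d = 77: Id(77) · d(385/77) = 77 · 2 = 154
  d = 385: Id(385) · d(385/385) = 385 · 1 = 385
Summing: (Id * d)(385) = 8 + 20 + 28 + 44 + 70 + 110 + 154 + 385 = 819.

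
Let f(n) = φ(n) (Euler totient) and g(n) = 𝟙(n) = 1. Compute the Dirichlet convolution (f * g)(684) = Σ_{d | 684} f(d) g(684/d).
(φ * 𝟙)(684) = 684

Divisors of 684: [1, 2, 3, 4, 6, 9, 12, 18, 19, 36, 38, 57, 76, 114, 171, 228, 342, 684]. For each d | 684:
  d = 1: φ(1) · 𝟙(684/1) = 1 · 1 = 1
  d = 2: φ(2) · 𝟙(684/2) = 1 · 1 = 1
  d = 3: φ(3) · 𝟙(684/3) = 2 · 1 = 2
  d = 4: φ(4) · 𝟙(684/4) = 2 · 1 = 2
  d = 6: φ(6) · 𝟙(684/6) = 2 · 1 = 2
  d = 9: φ(9) · 𝟙(684/9) = 6 · 1 = 6
  d = 12: φ(12) · 𝟙(684/12) = 4 · 1 = 4
  d = 18: φ(18) · 𝟙(684/18) = 6 · 1 = 6
  d = 19: φ(19) · 𝟙(684/19) = 18 · 1 = 18
  d = 36: φ(36) · 𝟙(684/36) = 12 · 1 = 12
  d = 38: φ(38) · 𝟙(684/38) = 18 · 1 = 18
  d = 57: φ(57) · 𝟙(684/57) = 36 · 1 = 36
  d = 76: φ(76) · 𝟙(684/76) = 36 · 1 = 36
  d = 114: φ(114) · 𝟙(684/114) = 36 · 1 = 36
  d = 171: φ(171) · 𝟙(684/171) = 108 · 1 = 108
  d = 228: φ(228) · 𝟙(684/228) = 72 · 1 = 72
  d = 342: φ(342) · 𝟙(684/342) = 108 · 1 = 108
  d = 684: φ(684) · 𝟙(684/684) = 216 · 1 = 216
Summing: (φ * 𝟙)(684) = 1 + 1 + 2 + 2 + 2 + 6 + 4 + 6 + 18 + 12 + 18 + 36 + 36 + 36 + 108 + 72 + 108 + 216 = 684.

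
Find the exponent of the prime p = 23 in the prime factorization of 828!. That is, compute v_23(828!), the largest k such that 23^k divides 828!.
v_23(828!) = 37

Legendre's formula: v_p(n!) = Σ_{k ≥ 1} ⌊n / p^k⌋. For p = 23, n = 828, the terms are:
  ⌊828/23^1⌋ = ⌊828/23⌋ = 36
  ⌊828/23^2⌋ = ⌊828/529⌋ = 1
(the next term ⌊828/23^3⌋ = 0, terminating the sum). Summing: v_23(828!) = 36 + 1 = 37.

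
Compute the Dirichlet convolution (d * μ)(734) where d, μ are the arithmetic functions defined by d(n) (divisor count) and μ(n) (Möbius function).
(d * μ)(734) = 1

Divisors of 734: [1, 2, 367, 734]. For each d | 734:
  d = 1: d(1) · μ(734/1) = 1 · 1 = 1
  d = 2: d(2) · μ(734/2) = 2 · -1 = -2
  d = 367: d(367) · μ(734/367) = 2 · -1 = -2
  d = 734: d(734) · μ(734/734) = 4 · 1 = 4
Summing: (d * μ)(734) = 1 + -2 + -2 + 4 = 1.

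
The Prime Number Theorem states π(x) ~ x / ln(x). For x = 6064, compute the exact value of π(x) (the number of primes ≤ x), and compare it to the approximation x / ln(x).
π(6064) = 790;  x/ln(x) ≈ 696.20;  relative error ≈ 11.87%.

Directly count primes up to 6064: π(6064) = 790. The PNT approximation gives 6064/ln(6064) ≈ 6064/8.71012 ≈ 696.20. Relative error (π(x) − x/ln(x)) / π(x) ≈ 11.87%; the approximation is known to undercount slightly (Li(x) is a better estimate).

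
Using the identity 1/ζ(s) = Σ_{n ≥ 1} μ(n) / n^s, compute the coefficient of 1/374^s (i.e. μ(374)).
μ(374) = -1

Factor n = 374 = 2 · 11 · 17. μ(n) = 0 if any exponent ≥ 2 (not squarefree); otherwise μ(n) = (−1)^{ω(n)} where ω(n) is the number of distinct prime factors. Applying: μ(374) = -1.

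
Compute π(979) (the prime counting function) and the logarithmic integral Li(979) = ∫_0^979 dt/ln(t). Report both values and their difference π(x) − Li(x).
π(979) = 165;  Li(979) ≈ 174.56;  π(x) − Li(x) ≈ -9.56.

Direct count of primes ≤ 979 gives π(979) = 165. Numerical evaluation of the logarithmic integral gives Li(979) ≈ 174.56. The difference π(x) − Li(x) ≈ -9.56 is typically negative for small/moderate x (Li(x) overestimates), though Littlewood's theorem shows this sign changes infinitely often.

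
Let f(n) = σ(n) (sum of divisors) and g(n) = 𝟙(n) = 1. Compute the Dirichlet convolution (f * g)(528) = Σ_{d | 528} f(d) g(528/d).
(σ * 𝟙)(528) = 3705

Divisors of 528: [1, 2, 3, 4, 6, 8, 11, 12, 16, 22, 24, 33, 44, 48, 66, 88, 132, 176, 264, 528]. For each d | 528:
  d = 1: σ(1) · 𝟙(528/1) = 1 · 1 = 1
  d = 2: σ(2) · 𝟙(528/2) = 3 · 1 = 3
  d = 3: σ(3) · 𝟙(528/3) = 4 · 1 = 4
  d = 4: σ(4) · 𝟙(528/4) = 7 · 1 = 7
  d = 6: σ(6) · 𝟙(528/6) = 12 · 1 = 12
  d = 8: σ(8) · 𝟙(528/8) = 15 · 1 = 15
  d = 11: σ(11) · 𝟙(528/11) = 12 · 1 = 12
  d = 12: σ(12) · 𝟙(528/12) = 28 · 1 = 28
  d = 16: σ(16) · 𝟙(528/16) = 31 · 1 = 31
  d = 22: σ(22) · 𝟙(528/22) = 36 · 1 = 36
  d = 24: σ(24) · 𝟙(528/24) = 60 · 1 = 60
  d = 33: σ(33) · 𝟙(528/33) = 48 · 1 = 48
  d = 44: σ(44) · 𝟙(528/44) = 84 · 1 = 84
  d = 48: σ(48) · 𝟙(528/48) = 124 · 1 = 124
  d = 66: σ(66) · 𝟙(528/66) = 144 · 1 = 144
  d = 88: σ(88) · 𝟙(528/88) = 180 · 1 = 180
  d = 132: σ(132) · 𝟙(528/132) = 336 · 1 = 336
  d = 176: σ(176) · 𝟙(528/176) = 372 · 1 = 372
  d = 264: σ(264) · 𝟙(528/264) = 720 · 1 = 720
  d = 528: σ(528) · 𝟙(528/528) = 1488 · 1 = 1488
Summing: (σ * 𝟙)(528) = 1 + 3 + 4 + 7 + 12 + 15 + 12 + 28 + 31 + 36 + 60 + 48 + 84 + 124 + 144 + 180 + 336 + 372 + 720 + 1488 = 3705.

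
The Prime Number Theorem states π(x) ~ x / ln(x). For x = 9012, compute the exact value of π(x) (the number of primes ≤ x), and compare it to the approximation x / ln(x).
π(9012) = 1120;  x/ln(x) ≈ 989.64;  relative error ≈ 11.64%.

Directly count primes up to 9012: π(9012) = 1120. The PNT approximation gives 9012/ln(9012) ≈ 9012/9.10631 ≈ 989.64. Relative error (π(x) − x/ln(x)) / π(x) ≈ 11.64%; the approximation is known to undercount slightly (Li(x) is a better estimate).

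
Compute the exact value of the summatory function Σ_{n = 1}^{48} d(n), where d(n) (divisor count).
Σ_{n ≤ 48} d(n) = 198

Compute d(n) for each 1 ≤ n ≤ 48: d(1) = 1, d(2) = 2, d(3) = 2, d(4) = 3, d(5) = 2, d(6) = 4, d(7) = 2, d(8) = 4, d(9) = 3, d(10) = 4, d(11) = 2, d(12) = 6, d(13) = 2, d(14) = 4, d(15) = 4, d(16) = 5, d(17) = 2, d(18) = 6, d(19) = 2, d(20) = 6, d(21) = 4, d(22) = 4, d(23) = 2, d(24) = 8, d(25) = 3, d(26) = 4, d(27) = 4, d(28) = 6, d(29) = 2, d(30) = 8, d(31) = 2, d(32) = 6, d(33) = 4, d(34) = 4, d(35) = 4, d(36) = 9, d(37) = 2, d(38) = 4, d(39) = 4, d(40) = 8, d(41) = 2, d(42) = 8, d(43) = 2, d(44) = 6, d(45) = 6, d(46) = 4, d(47) = 2, d(48) = 10. Summing all 48 values: 198. (Dirichlet's divisor formula: Σ_{n ≤ x} d(n) = x ln(x) + (2γ − 1) x + O(√x). For x = 48, the asymptotic estimate is ≈ 193.23.)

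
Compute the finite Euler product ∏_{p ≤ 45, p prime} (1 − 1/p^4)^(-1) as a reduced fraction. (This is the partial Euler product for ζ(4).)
∏ = 68304364739414847787103076142881583957543/63109073443906486560772797235200000000000

The primes p ≤ 45 are [2, 3, 5, 7, 11, 13, 17, 19, 23, 29, 31, 37, 41, 43]. For each prime, (1 − 1/p^4)^(-1) = p^4 / (p^4 − 1). The product is (1 − 1/2^4)^(-1), (1 − 1/3^4)^(-1), (1 − 1/5^4)^(-1), (1 − 1/7^4)^(-1), (1 − 1/11^4)^(-1), (1 − 1/13^4)^(-1), (1 − 1/17^4)^(-1), (1 − 1/19^4)^(-1), (1 − 1/23^4)^(-1), (1 − 1/29^4)^(-1), (1 − 1/31^4)^(-1), (1 − 1/37^4)^(-1), (1 − 1/41^4)^(-1), (1 − 1/43^4)^(-1) = ∏ p^4 / (p^4 − 1) = 68304364739414847787103076142881583957543/63109073443906486560772797235200000000000.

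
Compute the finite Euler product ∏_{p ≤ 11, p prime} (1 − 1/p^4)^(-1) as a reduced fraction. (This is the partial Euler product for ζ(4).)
∏ = 35153041/32481280

The primes p ≤ 11 are [2, 3, 5, 7, 11]. For each prime, (1 − 1/p^4)^(-1) = p^4 / (p^4 − 1). The product is (1 − 1/2^4)^(-1), (1 − 1/3^4)^(-1), (1 − 1/5^4)^(-1), (1 − 1/7^4)^(-1), (1 − 1/11^4)^(-1) = ∏ p^4 / (p^4 − 1) = 35153041/32481280.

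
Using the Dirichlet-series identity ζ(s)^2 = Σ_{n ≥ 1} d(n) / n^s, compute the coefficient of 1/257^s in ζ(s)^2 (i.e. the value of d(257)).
d(257) = 2

ζ(s)^2 = (Σ 1/m^s)(Σ 1/k^s). The coefficient of 1/n^s in the product is the number of ordered pairs (m, k) with mk = n, which equals d(n). For n = 257, divisors are [1, 257], so d(257) = 2.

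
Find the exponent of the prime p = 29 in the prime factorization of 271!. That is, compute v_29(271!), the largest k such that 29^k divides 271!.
v_29(271!) = 9

Legendre's formula: v_p(n!) = Σ_{k ≥ 1} ⌊n / p^k⌋. For p = 29, n = 271, the terms are:
  ⌊271/29^1⌋ = ⌊271/29⌋ = 9
(the next term ⌊271/29^2⌋ = 0, terminating the sum). Summing: v_29(271!) = 9 = 9.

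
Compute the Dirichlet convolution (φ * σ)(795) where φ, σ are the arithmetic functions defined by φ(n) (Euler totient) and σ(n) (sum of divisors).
(φ * σ)(795) = 6360

Divisors of 795: [1, 3, 5, 15, 53, 159, 265, 795]. For each d | 795:
  d = 1: φ(1) · σ(795/1) = 1 · 1296 = 1296
  d = 3: φ(3) · σ(795/3) = 2 · 324 = 648
  d = 5: φ(5) · σ(795/5) = 4 · 216 = 864
  d = 15: φ(15) · σ(795/15) = 8 · 54 = 432
  d = 53: φ(53) · σ(795/53) = 52 · 24 = 1248
  d = 159: φ(159) · σ(795/159) = 104 · 6 = 624
  d = 265: φ(265) · σ(795/265) = 208 · 4 = 832
  d = 795: φ(795) · σ(795/795) = 416 · 1 = 416
Summing: (φ * σ)(795) = 1296 + 648 + 864 + 432 + 1248 + 624 + 832 + 416 = 6360.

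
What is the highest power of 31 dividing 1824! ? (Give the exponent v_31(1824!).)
v_31(1824!) = 59

Legendre's formula: v_p(n!) = Σ_{k ≥ 1} ⌊n / p^k⌋. For p = 31, n = 1824, the terms are:
  ⌊1824/31^1⌋ = ⌊1824/31⌋ = 58
  ⌊1824/31^2⌋ = ⌊1824/961⌋ = 1
(the next term ⌊1824/31^3⌋ = 0, terminating the sum). Summing: v_31(1824!) = 58 + 1 = 59.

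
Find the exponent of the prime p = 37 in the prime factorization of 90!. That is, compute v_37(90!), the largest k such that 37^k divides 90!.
v_37(90!) = 2

Legendre's formula: v_p(n!) = Σ_{k ≥ 1} ⌊n / p^k⌋. For p = 37, n = 90, the terms are:
  ⌊90/37^1⌋ = ⌊90/37⌋ = 2
(the next term ⌊90/37^2⌋ = 0, terminating the sum). Summing: v_37(90!) = 2 = 2.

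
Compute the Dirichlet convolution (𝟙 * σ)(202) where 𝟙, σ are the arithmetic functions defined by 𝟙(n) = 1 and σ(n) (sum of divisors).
(𝟙 * σ)(202) = 412

Divisors of 202: [1, 2, 101, 202]. For each d | 202:
  d = 1: 𝟙(1) · σ(202/1) = 1 · 306 = 306
  d = 2: 𝟙(2) · σ(202/2) = 1 · 102 = 102
  d = 101: 𝟙(101) · σ(202/101) = 1 · 3 = 3
  d = 202: 𝟙(202) · σ(202/202) = 1 · 1 = 1
Summing: (𝟙 * σ)(202) = 306 + 102 + 3 + 1 = 412.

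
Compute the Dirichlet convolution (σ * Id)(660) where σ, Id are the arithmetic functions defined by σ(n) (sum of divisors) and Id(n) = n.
(σ * Id)(660) = 30107

Divisors of 660: [1, 2, 3, 4, 5, 6, 10, 11, 12, 15, 20, 22, 30, 33, 44, 55, 60, 66, 110, 132, 165, 220, 330, 660]. For each d | 660:
  d = 1: σ(1) · Id(660/1) = 1 · 660 = 660
  d = 2: σ(2) · Id(660/2) = 3 · 330 = 990
  d = 3: σ(3) · Id(660/3) = 4 · 220 = 880
  d = 4: σ(4) · Id(660/4) = 7 · 165 = 1155
  d = 5: σ(5) · Id(660/5) = 6 · 132 = 792
  d = 6: σ(6) · Id(660/6) = 12 · 110 = 1320
  d = 10: σ(10) · Id(660/10) = 18 · 66 = 1188
  d = 11: σ(11) · Id(660/11) = 12 · 60 = 720
  d = 12: σ(12) · Id(660/12) = 28 · 55 = 1540
  d = 15: σ(15) · Id(660/15) = 24 · 44 = 1056
  d = 20: σ(20) · Id(660/20) = 42 · 33 = 1386
  d = 22: σ(22) · Id(660/22) = 36 · 30 = 1080
  d = 30: σ(30) · Id(660/30) = 72 · 22 = 1584
  d = 33: σ(33) · Id(660/33) = 48 · 20 = 960
  d = 44: σ(44) · Id(660/44) = 84 · 15 = 1260
  d = 55: σ(55) · Id(660/55) = 72 · 12 = 864
  d = 60: σ(60) · Id(660/60) = 168 · 11 = 1848
  d = 66: σ(66) · Id(660/66) = 144 · 10 = 1440
  d = 110: σ(110) · Id(660/110) = 216 · 6 = 1296
  d = 132: σ(132) · Id(660/132) = 336 · 5 = 1680
  d = 165: σ(165) · Id(660/165) = 288 · 4 = 1152
  d = 220: σ(220) · Id(660/220) = 504 · 3 = 1512
  d = 330: σ(330) · Id(660/330) = 864 · 2 = 1728
  d = 660: σ(660) · Id(660/660) = 2016 · 1 = 2016
Summing: (σ * Id)(660) = 660 + 990 + 880 + 1155 + 792 + 1320 + 1188 + 720 + 1540 + 1056 + 1386 + 1080 + 1584 + 960 + 1260 + 864 + 1848 + 1440 + 1296 + 1680 + 1152 + 1512 + 1728 + 2016 = 30107.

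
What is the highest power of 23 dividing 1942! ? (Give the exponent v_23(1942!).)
v_23(1942!) = 87

Legendre's formula: v_p(n!) = Σ_{k ≥ 1} ⌊n / p^k⌋. For p = 23, n = 1942, the terms are:
  ⌊1942/23^1⌋ = ⌊1942/23⌋ = 84
  ⌊1942/23^2⌋ = ⌊1942/529⌋ = 3
(the next term ⌊1942/23^3⌋ = 0, terminating the sum). Summing: v_23(1942!) = 84 + 3 = 87.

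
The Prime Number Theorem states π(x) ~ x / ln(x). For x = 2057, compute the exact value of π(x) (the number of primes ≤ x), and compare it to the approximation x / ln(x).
π(2057) = 310;  x/ln(x) ≈ 269.63;  relative error ≈ 13.02%.

Directly count primes up to 2057: π(2057) = 310. The PNT approximation gives 2057/ln(2057) ≈ 2057/7.62900 ≈ 269.63. Relative error (π(x) − x/ln(x)) / π(x) ≈ 13.02%; the approximation is known to undercount slightly (Li(x) is a better estimate).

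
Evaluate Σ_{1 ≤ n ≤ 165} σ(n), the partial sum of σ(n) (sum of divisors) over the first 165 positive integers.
Σ_{n ≤ 165} σ(n) = 22455

Compute σ(n) for each 1 ≤ n ≤ 165: σ(1) = 1, σ(2) = 3, σ(3) = 4, σ(4) = 7, σ(5) = 6, σ(6) = 12, σ(7) = 8, σ(8) = 15, σ(9) = 13, σ(10) = 18, σ(11) = 12, σ(12) = 28, σ(13) = 14, σ(14) = 24, σ(15) = 24, σ(16) = 31, σ(17) = 18, σ(18) = 39, σ(19) = 20, σ(20) = 42, σ(21) = 32, σ(22) = 36, σ(23) = 24, σ(24) = 60, σ(25) = 31, σ(26) = 42, σ(27) = 40, σ(28) = 56, σ(29) = 30, σ(30) = 72, σ(31) = 32, σ(32) = 63, σ(33) = 48, σ(34) = 54, σ(35) = 48, σ(36) = 91, σ(37) = 38, σ(38) = 60, σ(39) = 56, σ(40) = 90, σ(41) = 42, σ(42) = 96, σ(43) = 44, σ(44) = 84, σ(45) = 78, σ(46) = 72, σ(47) = 48, σ(48) = 124, σ(49) = 57, σ(50) = 93, σ(51) = 72, σ(52) = 98, σ(53) = 54, σ(54) = 120, σ(55) = 72, σ(56) = 120, σ(57) = 80, σ(58) = 90, σ(59) = 60, σ(60) = 168, σ(61) = 62, σ(62) = 96, σ(63) = 104, σ(64) = 127, σ(65) = 84, σ(66) = 144, σ(67) = 68, σ(68) = 126, σ(69) = 96, σ(70) = 144, σ(71) = 72, σ(72) = 195, σ(73) = 74, σ(74) = 114, σ(75) = 124, σ(76) = 140, σ(77) = 96, σ(78) = 168, σ(79) = 80, σ(80) = 186, σ(81) = 121, σ(82) = 126, σ(83) = 84, σ(84) = 224, σ(85) = 108, σ(86) = 132, σ(87) = 120, σ(88) = 180, σ(89) = 90, σ(90) = 234, σ(91) = 112, σ(92) = 168, σ(93) = 128, σ(94) = 144, σ(95) = 120, σ(96) = 252, σ(97) = 98, σ(98) = 171, σ(99) = 156, σ(100) = 217, σ(101) = 102, σ(102) = 216, σ(103) = 104, σ(104) = 210, σ(105) = 192, σ(106) = 162, σ(107) = 108, σ(108) = 280, σ(109) = 110, σ(110) = 216, σ(111) = 152, σ(112) = 248, σ(113) = 114, σ(114) = 240, σ(115) = 144, σ(116) = 210, σ(117) = 182, σ(118) = 180, σ(119) = 144, σ(120) = 360, σ(121) = 133, σ(122) = 186, σ(123) = 168, σ(124) = 224, σ(125) = 156, σ(126) = 312, σ(127) = 128, σ(128) = 255, σ(129) = 176, σ(130) = 252, σ(131) = 132, σ(132) = 336, σ(133) = 160, σ(134) = 204, σ(135) = 240, σ(136) = 270, σ(137) = 138, σ(138) = 288, σ(139) = 140, σ(140) = 336, σ(141) = 192, σ(142) = 216, σ(143) = 168, σ(144) = 403, σ(145) = 180, σ(146) = 222, σ(147) = 228, σ(148) = 266, σ(149) = 150, σ(150) = 372, σ(151) = 152, σ(152) = 300, σ(153) = 234, σ(154) = 288, σ(155) = 192, σ(156) = 392, σ(157) = 158, σ(158) = 240, σ(159) = 216, σ(160) = 378, σ(161) = 192, σ(162) = 363, σ(163) = 164, σ(164) = 294, σ(165) = 288. Summing all 165 values: 22455. (Average order: Σ_{n ≤ x} σ(n) ~ (π²/12) x². For x = 165, (π²/12)·165² ≈ 22391.66.)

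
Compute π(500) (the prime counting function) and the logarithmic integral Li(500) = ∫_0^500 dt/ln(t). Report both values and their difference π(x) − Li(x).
π(500) = 95;  Li(500) ≈ 101.79;  π(x) − Li(x) ≈ -6.79.

Direct count of primes ≤ 500 gives π(500) = 95. Numerical evaluation of the logarithmic integral gives Li(500) ≈ 101.79. The difference π(x) − Li(x) ≈ -6.79 is typically negative for small/moderate x (Li(x) overestimates), though Littlewood's theorem shows this sign changes infinitely often.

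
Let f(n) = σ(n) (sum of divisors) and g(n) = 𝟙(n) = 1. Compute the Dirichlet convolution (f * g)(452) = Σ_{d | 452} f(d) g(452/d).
(σ * 𝟙)(452) = 1265

Divisors of 452: [1, 2, 4, 113, 226, 452]. For each d | 452:
  d = 1: σ(1) · 𝟙(452/1) = 1 · 1 = 1
  d = 2: σ(2) · 𝟙(452/2) = 3 · 1 = 3
  d = 4: σ(4) · 𝟙(452/4) = 7 · 1 = 7
  d = 113: σ(113) · 𝟙(452/113) = 114 · 1 = 114
  d = 226: σ(226) · 𝟙(452/226) = 342 · 1 = 342
  d = 452: σ(452) · 𝟙(452/452) = 798 · 1 = 798
Summing: (σ * 𝟙)(452) = 1 + 3 + 7 + 114 + 342 + 798 = 1265.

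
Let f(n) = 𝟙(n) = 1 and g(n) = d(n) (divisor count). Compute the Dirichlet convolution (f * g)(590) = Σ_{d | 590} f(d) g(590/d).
(𝟙 * d)(590) = 27

Divisors of 590: [1, 2, 5, 10, 59, 118, 295, 590]. For each d | 590:
  d = 1: 𝟙(1) · d(590/1) = 1 · 8 = 8
  d = 2: 𝟙(2) · d(590/2) = 1 · 4 = 4
  d = 5: 𝟙(5) · d(590/5) = 1 · 4 = 4
  d = 10: 𝟙(10) · d(590/10) = 1 · 2 = 2
  d = 59: 𝟙(59) · d(590/59) = 1 · 4 = 4
  d = 118: 𝟙(118) · d(590/118) = 1 · 2 = 2
  d = 295: 𝟙(295) · d(590/295) = 1 · 2 = 2
  d = 590: 𝟙(590) · d(590/590) = 1 · 1 = 1
Summing: (𝟙 * d)(590) = 8 + 4 + 4 + 2 + 4 + 2 + 2 + 1 = 27.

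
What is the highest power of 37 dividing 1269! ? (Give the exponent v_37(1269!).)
v_37(1269!) = 34

Legendre's formula: v_p(n!) = Σ_{k ≥ 1} ⌊n / p^k⌋. For p = 37, n = 1269, the terms are:
  ⌊1269/37^1⌋ = ⌊1269/37⌋ = 34
(the next term ⌊1269/37^2⌋ = 0, terminating the sum). Summing: v_37(1269!) = 34 = 34.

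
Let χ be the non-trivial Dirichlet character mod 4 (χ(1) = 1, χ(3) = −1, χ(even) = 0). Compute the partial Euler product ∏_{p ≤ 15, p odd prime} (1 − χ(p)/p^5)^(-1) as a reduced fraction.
∏ = 700807599951834375/703510729567397888

The odd primes p ≤ 15 are [3, 5, 7, 11, 13]. For each, χ(p) = 1 if p ≡ 1 mod 4, χ(p) = −1 if p ≡ 3 mod 4. Taking (1 − χ(p)/p^5)^(-1) = p^5/(p^5 − χ(p)): (1 − (-1)/3^5)^(-1) · (1 − (1)/5^5)^(-1) · (1 − (-1)/7^5)^(-1) · (1 − (-1)/11^5)^(-1) · (1 − (1)/13^5)^(-1) = 700807599951834375/703510729567397888.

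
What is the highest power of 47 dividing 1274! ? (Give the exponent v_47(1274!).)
v_47(1274!) = 27

Legendre's formula: v_p(n!) = Σ_{k ≥ 1} ⌊n / p^k⌋. For p = 47, n = 1274, the terms are:
  ⌊1274/47^1⌋ = ⌊1274/47⌋ = 27
(the next term ⌊1274/47^2⌋ = 0, terminating the sum). Summing: v_47(1274!) = 27 = 27.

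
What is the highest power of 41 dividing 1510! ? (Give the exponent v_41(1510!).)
v_41(1510!) = 36

Legendre's formula: v_p(n!) = Σ_{k ≥ 1} ⌊n / p^k⌋. For p = 41, n = 1510, the terms are:
  ⌊1510/41^1⌋ = ⌊1510/41⌋ = 36
(the next term ⌊1510/41^2⌋ = 0, terminating the sum). Summing: v_41(1510!) = 36 = 36.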